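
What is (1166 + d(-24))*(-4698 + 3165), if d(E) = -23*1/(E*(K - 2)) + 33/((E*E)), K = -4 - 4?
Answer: -571974053/320 ≈ -1.7874e+6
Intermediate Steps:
K = -8
d(E) = 33/E² + 23/(10*E) (d(E) = -23*1/(E*(-8 - 2)) + 33/((E*E)) = -23*(-1/(10*E)) + 33/(E²) = -(-23)/(10*E) + 33/E² = 23/(10*E) + 33/E² = 33/E² + 23/(10*E))
(1166 + d(-24))*(-4698 + 3165) = (1166 + (⅒)*(330 + 23*(-24))/(-24)²)*(-4698 + 3165) = (1166 + (⅒)*(1/576)*(330 - 552))*(-1533) = (1166 + (⅒)*(1/576)*(-222))*(-1533) = (1166 - 37/960)*(-1533) = (1119323/960)*(-1533) = -571974053/320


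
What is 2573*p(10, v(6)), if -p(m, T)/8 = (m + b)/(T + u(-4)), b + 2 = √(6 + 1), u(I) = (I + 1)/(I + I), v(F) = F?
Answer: -1317376/51 - 164672*√7/51 ≈ -34374.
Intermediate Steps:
u(I) = (1 + I)/(2*I) (u(I) = (1 + I)/((2*I)) = (1 + I)*(1/(2*I)) = (1 + I)/(2*I))
b = -2 + √7 (b = -2 + √(6 + 1) = -2 + √7 ≈ 0.64575)
p(m, T) = -8*(-2 + m + √7)/(3/8 + T) (p(m, T) = -8*(m + (-2 + √7))/(T + (½)*(1 - 4)/(-4)) = -8*(-2 + m + √7)/(T + (½)*(-¼)*(-3)) = -8*(-2 + m + √7)/(T + 3/8) = -8*(-2 + m + √7)/(3/8 + T))
2573*p(10, v(6)) = 2573*(64*(2 - 1*10 - √7)/(3 + 8*6)) = 2573*(64*(2 - 10 - √7)/(3 + 48)) = 2573*(64*(-8 - √7)/51) = 2573*(64*(1/51)*(-8 - √7)) = 2573*(-512/51 - 64*√7/51) = -1317376/51 - 164672*√7/51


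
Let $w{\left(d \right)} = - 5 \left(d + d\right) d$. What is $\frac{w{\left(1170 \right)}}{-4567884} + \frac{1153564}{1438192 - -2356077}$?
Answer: $\frac{4767424573298}{1444315054733} \approx 3.3008$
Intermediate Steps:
$w{\left(d \right)} = - 10 d^{2}$ ($w{\left(d \right)} = - 5 \cdot 2 d d = - 10 d d = - 10 d^{2}$)
$\frac{w{\left(1170 \right)}}{-4567884} + \frac{1153564}{1438192 - -2356077} = \frac{\left(-10\right) 1170^{2}}{-4567884} + \frac{1153564}{1438192 - -2356077} = \left(-10\right) 1368900 \left(- \frac{1}{4567884}\right) + \frac{1153564}{1438192 + 2356077} = \left(-13689000\right) \left(- \frac{1}{4567884}\right) + \frac{1153564}{3794269} = \frac{1140750}{380657} + 1153564 \cdot \frac{1}{3794269} = \frac{1140750}{380657} + \frac{1153564}{3794269} = \frac{4767424573298}{1444315054733}$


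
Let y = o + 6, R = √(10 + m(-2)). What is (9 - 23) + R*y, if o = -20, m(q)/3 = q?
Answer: -42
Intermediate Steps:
m(q) = 3*q
R = 2 (R = √(10 + 3*(-2)) = √(10 - 6) = √4 = 2)
y = -14 (y = -20 + 6 = -14)
(9 - 23) + R*y = (9 - 23) + 2*(-14) = -14 - 28 = -42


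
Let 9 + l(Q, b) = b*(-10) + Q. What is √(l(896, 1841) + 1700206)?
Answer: √1682683 ≈ 1297.2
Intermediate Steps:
l(Q, b) = -9 + Q - 10*b (l(Q, b) = -9 + (b*(-10) + Q) = -9 + (-10*b + Q) = -9 + (Q - 10*b) = -9 + Q - 10*b)
√(l(896, 1841) + 1700206) = √((-9 + 896 - 10*1841) + 1700206) = √((-9 + 896 - 18410) + 1700206) = √(-17523 + 1700206) = √1682683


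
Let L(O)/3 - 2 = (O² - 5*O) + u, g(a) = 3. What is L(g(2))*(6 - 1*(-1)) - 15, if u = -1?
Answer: -120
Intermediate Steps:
L(O) = 3 - 15*O + 3*O² (L(O) = 6 + 3*((O² - 5*O) - 1) = 6 + 3*(-1 + O² - 5*O) = 6 + (-3 - 15*O + 3*O²) = 3 - 15*O + 3*O²)
L(g(2))*(6 - 1*(-1)) - 15 = (3 - 15*3 + 3*3²)*(6 - 1*(-1)) - 15 = (3 - 45 + 3*9)*(6 + 1) - 15 = (3 - 45 + 27)*7 - 15 = -15*7 - 15 = -105 - 15 = -120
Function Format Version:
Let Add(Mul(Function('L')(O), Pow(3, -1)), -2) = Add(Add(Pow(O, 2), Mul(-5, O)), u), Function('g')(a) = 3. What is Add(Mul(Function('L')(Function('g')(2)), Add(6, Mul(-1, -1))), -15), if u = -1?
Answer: -120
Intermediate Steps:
Function('L')(O) = Add(3, Mul(-15, O), Mul(3, Pow(O, 2))) (Function('L')(O) = Add(6, Mul(3, Add(Add(Pow(O, 2), Mul(-5, O)), -1))) = Add(6, Mul(3, Add(-1, Pow(O, 2), Mul(-5, O)))) = Add(6, Add(-3, Mul(-15, O), Mul(3, Pow(O, 2)))) = Add(3, Mul(-15, O), Mul(3, Pow(O, 2))))
Add(Mul(Function('L')(Function('g')(2)), Add(6, Mul(-1, -1))), -15) = Add(Mul(Add(3, Mul(-15, 3), Mul(3, Pow(3, 2))), Add(6, Mul(-1, -1))), -15) = Add(Mul(Add(3, -45, Mul(3, 9)), Add(6, 1)), -15) = Add(Mul(Add(3, -45, 27), 7), -15) = Add(Mul(-15, 7), -15) = Add(-105, -15) = -120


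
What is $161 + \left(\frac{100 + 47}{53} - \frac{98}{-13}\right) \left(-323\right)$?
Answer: $- \frac{2183986}{689} \approx -3169.8$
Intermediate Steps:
$161 + \left(\frac{100 + 47}{53} - \frac{98}{-13}\right) \left(-323\right) = 161 + \left(147 \cdot \frac{1}{53} - - \frac{98}{13}\right) \left(-323\right) = 161 + \left(\frac{147}{53} + \frac{98}{13}\right) \left(-323\right) = 161 + \frac{7105}{689} \left(-323\right) = 161 - \frac{2294915}{689} = - \frac{2183986}{689}$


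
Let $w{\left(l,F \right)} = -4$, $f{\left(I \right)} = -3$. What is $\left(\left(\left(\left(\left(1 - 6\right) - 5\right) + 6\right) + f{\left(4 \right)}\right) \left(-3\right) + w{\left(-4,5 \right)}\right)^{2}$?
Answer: $289$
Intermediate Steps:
$\left(\left(\left(\left(\left(1 - 6\right) - 5\right) + 6\right) + f{\left(4 \right)}\right) \left(-3\right) + w{\left(-4,5 \right)}\right)^{2} = \left(\left(\left(\left(\left(1 - 6\right) - 5\right) + 6\right) - 3\right) \left(-3\right) - 4\right)^{2} = \left(\left(\left(\left(-5 - 5\right) + 6\right) - 3\right) \left(-3\right) - 4\right)^{2} = \left(\left(\left(-10 + 6\right) - 3\right) \left(-3\right) - 4\right)^{2} = \left(\left(-4 - 3\right) \left(-3\right) - 4\right)^{2} = \left(\left(-7\right) \left(-3\right) - 4\right)^{2} = \left(21 - 4\right)^{2} = 17^{2} = 289$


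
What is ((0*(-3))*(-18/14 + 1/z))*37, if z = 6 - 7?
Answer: 0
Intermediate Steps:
z = -1
((0*(-3))*(-18/14 + 1/z))*37 = ((0*(-3))*(-18/14 + 1/(-1)))*37 = (0*(-18*1/14 + 1*(-1)))*37 = (0*(-9/7 - 1))*37 = (0*(-16/7))*37 = 0*37 = 0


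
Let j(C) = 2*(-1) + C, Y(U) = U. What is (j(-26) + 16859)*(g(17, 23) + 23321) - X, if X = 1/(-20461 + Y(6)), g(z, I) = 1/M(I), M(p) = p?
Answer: 184665267072343/470465 ≈ 3.9252e+8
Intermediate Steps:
j(C) = -2 + C
g(z, I) = 1/I
X = -1/20455 (X = 1/(-20461 + 6) = 1/(-20455) = -1/20455 ≈ -4.8888e-5)
(j(-26) + 16859)*(g(17, 23) + 23321) - X = ((-2 - 26) + 16859)*(1/23 + 23321) - 1*(-1/20455) = (-28 + 16859)*(1/23 + 23321) + 1/20455 = 16831*(536384/23) + 1/20455 = 9027879104/23 + 1/20455 = 184665267072343/470465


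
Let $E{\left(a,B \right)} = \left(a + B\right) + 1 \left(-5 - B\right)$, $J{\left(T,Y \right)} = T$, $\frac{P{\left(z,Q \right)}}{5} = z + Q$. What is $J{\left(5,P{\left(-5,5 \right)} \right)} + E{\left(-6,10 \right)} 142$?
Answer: $-1557$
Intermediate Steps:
$P{\left(z,Q \right)} = 5 Q + 5 z$ ($P{\left(z,Q \right)} = 5 \left(z + Q\right) = 5 \left(Q + z\right) = 5 Q + 5 z$)
$E{\left(a,B \right)} = -5 + a$ ($E{\left(a,B \right)} = \left(B + a\right) - \left(5 + B\right) = -5 + a$)
$J{\left(5,P{\left(-5,5 \right)} \right)} + E{\left(-6,10 \right)} 142 = 5 + \left(-5 - 6\right) 142 = 5 - 1562 = -1557$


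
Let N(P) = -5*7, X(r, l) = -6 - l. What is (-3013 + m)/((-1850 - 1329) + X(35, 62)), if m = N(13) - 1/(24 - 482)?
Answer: 1395983/1487126 ≈ 0.93871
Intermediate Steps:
N(P) = -35
m = -16029/458 (m = -35 - 1/(24 - 482) = -35 - 1/(-458) = -35 - 1*(-1/458) = -35 + 1/458 = -16029/458 ≈ -34.998)
(-3013 + m)/((-1850 - 1329) + X(35, 62)) = (-3013 - 16029/458)/((-1850 - 1329) + (-6 - 1*62)) = -1395983/(458*(-3179 + (-6 - 62))) = -1395983/(458*(-3179 - 68)) = -1395983/458/(-3247) = -1395983/458*(-1/3247) = 1395983/1487126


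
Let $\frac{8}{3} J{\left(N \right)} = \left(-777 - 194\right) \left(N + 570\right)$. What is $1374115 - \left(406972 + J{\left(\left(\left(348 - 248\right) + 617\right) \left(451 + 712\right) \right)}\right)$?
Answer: $\frac{2438463777}{8} \approx 3.0481 \cdot 10^{8}$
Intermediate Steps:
$J{\left(N \right)} = - \frac{830205}{4} - \frac{2913 N}{8}$ ($J{\left(N \right)} = \frac{3 \left(-777 - 194\right) \left(N + 570\right)}{8} = \frac{3 \left(- 971 \left(570 + N\right)\right)}{8} = \frac{3 \left(-553470 - 971 N\right)}{8} = - \frac{830205}{4} - \frac{2913 N}{8}$)
$1374115 - \left(406972 + J{\left(\left(\left(348 - 248\right) + 617\right) \left(451 + 712\right) \right)}\right) = 1374115 - \left(\frac{797683}{4} - \frac{2913 \left(\left(348 - 248\right) + 617\right) \left(451 + 712\right)}{8}\right) = 1374115 - \left(\frac{797683}{4} - \frac{2913}{8} \left(\left(348 - 248\right) + 617\right) 1163\right) = 1374115 - \left(\frac{797683}{4} - \frac{2913}{8} \left(100 + 617\right) 1163\right) = 1374115 - \left(\frac{797683}{4} - \frac{2088621}{8} \cdot 1163\right) = 1374115 - \left(\frac{797683}{4} - \frac{2429066223}{8}\right) = 1374115 - - \frac{2427470857}{8} = 1374115 + \left(-406972 + \frac{2430726633}{8}\right) = 1374115 + \frac{2427470857}{8} = \frac{2438463777}{8}$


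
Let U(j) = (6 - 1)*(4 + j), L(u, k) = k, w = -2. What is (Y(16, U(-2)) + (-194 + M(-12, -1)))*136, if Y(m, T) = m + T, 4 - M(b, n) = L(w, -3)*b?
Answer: -27200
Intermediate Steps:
U(j) = 20 + 5*j (U(j) = 5*(4 + j) = 20 + 5*j)
M(b, n) = 4 + 3*b (M(b, n) = 4 - (-3)*b = 4 + 3*b)
Y(m, T) = T + m
(Y(16, U(-2)) + (-194 + M(-12, -1)))*136 = (((20 + 5*(-2)) + 16) + (-194 + (4 + 3*(-12))))*136 = (((20 - 10) + 16) + (-194 + (4 - 36)))*136 = ((10 + 16) + (-194 - 32))*136 = (26 - 226)*136 = -200*136 = -27200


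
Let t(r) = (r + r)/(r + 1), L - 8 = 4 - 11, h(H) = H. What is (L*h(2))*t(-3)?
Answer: 6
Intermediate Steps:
L = 1 (L = 8 + (4 - 11) = 8 - 7 = 1)
t(r) = 2*r/(1 + r) (t(r) = (2*r)/(1 + r) = 2*r/(1 + r))
(L*h(2))*t(-3) = (1*2)*(2*(-3)/(1 - 3)) = 2*(2*(-3)/(-2)) = 2*(2*(-3)*(-½)) = 2*3 = 6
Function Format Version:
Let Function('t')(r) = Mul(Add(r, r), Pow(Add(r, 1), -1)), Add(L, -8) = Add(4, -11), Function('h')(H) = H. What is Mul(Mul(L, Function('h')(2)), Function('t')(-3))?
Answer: 6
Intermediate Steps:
L = 1 (L = Add(8, Add(4, -11)) = Add(8, -7) = 1)
Function('t')(r) = Mul(2, r, Pow(Add(1, r), -1)) (Function('t')(r) = Mul(Mul(2, r), Pow(Add(1, r), -1)) = Mul(2, r, Pow(Add(1, r), -1)))
Mul(Mul(L, Function('h')(2)), Function('t')(-3)) = Mul(Mul(1, 2), Mul(2, -3, Pow(Add(1, -3), -1))) = Mul(2, Mul(2, -3, Pow(-2, -1))) = Mul(2, Mul(2, -3, Rational(-1, 2))) = Mul(2, 3) = 6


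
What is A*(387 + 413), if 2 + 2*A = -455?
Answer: -182800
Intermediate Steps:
A = -457/2 (A = -1 + (1/2)*(-455) = -1 - 455/2 = -457/2 ≈ -228.50)
A*(387 + 413) = -457*(387 + 413)/2 = -457/2*800 = -182800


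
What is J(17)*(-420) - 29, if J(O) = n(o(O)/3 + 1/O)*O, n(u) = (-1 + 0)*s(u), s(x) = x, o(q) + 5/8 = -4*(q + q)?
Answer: -649553/2 ≈ -3.2478e+5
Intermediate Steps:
o(q) = -5/8 - 8*q (o(q) = -5/8 - 4*(q + q) = -5/8 - 8*q)
n(u) = -u (n(u) = (-1 + 0)*u = -u)
J(O) = O*(5/24 - 1/O + 8*O/3) (J(O) = (-((-5/8 - 8*O)/3 + 1/O))*O = (-((-5/8 - 8*O)*(⅓) + 1/O))*O = (-((-5/24 - 8*O/3) + 1/O))*O = (-(-5/24 + 1/O - 8*O/3))*O = (5/24 - 1/O + 8*O/3)*O = O*(5/24 - 1/O + 8*O/3))
J(17)*(-420) - 29 = (-1 + (5/24)*17 + (8/3)*17²)*(-420) - 29 = (-1 + 85/24 + (8/3)*289)*(-420) - 29 = (-1 + 85/24 + 2312/3)*(-420) - 29 = (18557/24)*(-420) - 29 = -649495/2 - 29 = -649553/2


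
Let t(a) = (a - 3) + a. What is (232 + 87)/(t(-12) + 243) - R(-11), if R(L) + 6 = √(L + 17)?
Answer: 1615/216 - √6 ≈ 5.0274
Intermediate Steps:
t(a) = -3 + 2*a (t(a) = (-3 + a) + a = -3 + 2*a)
R(L) = -6 + √(17 + L) (R(L) = -6 + √(L + 17) = -6 + √(17 + L))
(232 + 87)/(t(-12) + 243) - R(-11) = (232 + 87)/((-3 + 2*(-12)) + 243) - (-6 + √(17 - 11)) = 319/((-3 - 24) + 243) - (-6 + √6) = 319/(-27 + 243) + (6 - √6) = 319/216 + (6 - √6) = 1615/216 - √6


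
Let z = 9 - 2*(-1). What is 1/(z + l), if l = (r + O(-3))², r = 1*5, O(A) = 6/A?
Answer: 1/20 ≈ 0.050000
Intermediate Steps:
r = 5
l = 9 (l = (5 + 6/(-3))² = (5 + 6*(-⅓))² = (5 - 2)² = 3² = 9)
z = 11 (z = 9 + 2 = 11)
1/(z + l) = 1/(11 + 9) = 1/20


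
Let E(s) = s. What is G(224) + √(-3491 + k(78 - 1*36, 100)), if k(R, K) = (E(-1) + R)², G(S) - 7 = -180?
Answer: -173 + I*√1810 ≈ -173.0 + 42.544*I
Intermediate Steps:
G(S) = -173 (G(S) = 7 - 180 = -173)
k(R, K) = (-1 + R)²
G(224) + √(-3491 + k(78 - 1*36, 100)) = -173 + √(-3491 + (-1 + (78 - 1*36))²) = -173 + √(-3491 + (-1 + (78 - 36))²) = -173 + √(-3491 + (-1 + 42)²) = -173 + √(-3491 + 41²) = -173 + √(-3491 + 1681) = -173 + √(-1810) = -173 + I*√1810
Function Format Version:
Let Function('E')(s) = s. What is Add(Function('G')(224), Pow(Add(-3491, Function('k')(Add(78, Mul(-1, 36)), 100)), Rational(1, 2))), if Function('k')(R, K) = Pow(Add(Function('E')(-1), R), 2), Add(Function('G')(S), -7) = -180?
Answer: Add(-173, Mul(I, Pow(1810, Rational(1, 2)))) ≈ Add(-173.00, Mul(42.544, I))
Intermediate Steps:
Function('G')(S) = -173 (Function('G')(S) = Add(7, -180) = -173)
Function('k')(R, K) = Pow(Add(-1, R), 2)
Add(Function('G')(224), Pow(Add(-3491, Function('k')(Add(78, Mul(-1, 36)), 100)), Rational(1, 2))) = Add(-173, Pow(Add(-3491, Pow(Add(-1, Add(78, Mul(-1, 36))), 2)), Rational(1, 2))) = Add(-173, Pow(Add(-3491, Pow(Add(-1, Add(78, -36)), 2)), Rational(1, 2))) = Add(-173, Pow(Add(-3491, Pow(Add(-1, 42), 2)), Rational(1, 2))) = Add(-173, Pow(Add(-3491, Pow(41, 2)), Rational(1, 2))) = Add(-173, Pow(Add(-3491, 1681), Rational(1, 2))) = Add(-173, Pow(-1810, Rational(1, 2))) = Add(-173, Mul(I, Pow(1810, Rational(1, 2))))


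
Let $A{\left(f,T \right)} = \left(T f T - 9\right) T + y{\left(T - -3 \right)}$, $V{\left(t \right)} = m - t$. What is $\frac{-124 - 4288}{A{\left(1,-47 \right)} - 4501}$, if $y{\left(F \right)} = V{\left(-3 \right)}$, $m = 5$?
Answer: $\frac{4412}{107893} \approx 0.040892$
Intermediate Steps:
$V{\left(t \right)} = 5 - t$
$y{\left(F \right)} = 8$ ($y{\left(F \right)} = 5 - -3 = 5 + 3 = 8$)
$A{\left(f,T \right)} = 8 + T \left(-9 + f T^{2}\right)$ ($A{\left(f,T \right)} = \left(T f T - 9\right) T + 8 = \left(f T^{2} - 9\right) T + 8 = \left(-9 + f T^{2}\right) T + 8 = T \left(-9 + f T^{2}\right) + 8 = 8 + T \left(-9 + f T^{2}\right)$)
$\frac{-124 - 4288}{A{\left(1,-47 \right)} - 4501} = \frac{-124 - 4288}{\left(8 - -423 + 1 \left(-47\right)^{3}\right) - 4501} = - \frac{4412}{\left(8 + 423 + 1 \left(-103823\right)\right) - 4501} = - \frac{4412}{\left(8 + 423 - 103823\right) - 4501} = - \frac{4412}{-103392 - 4501} = - \frac{4412}{-107893} = \left(-4412\right) \left(- \frac{1}{107893}\right) = \frac{4412}{107893}$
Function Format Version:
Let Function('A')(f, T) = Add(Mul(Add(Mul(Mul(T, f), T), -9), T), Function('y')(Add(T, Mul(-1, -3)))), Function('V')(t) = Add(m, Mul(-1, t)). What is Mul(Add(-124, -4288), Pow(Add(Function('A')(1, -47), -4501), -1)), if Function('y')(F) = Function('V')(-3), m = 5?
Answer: Rational(4412, 107893) ≈ 0.040892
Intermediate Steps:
Function('V')(t) = Add(5, Mul(-1, t))
Function('y')(F) = 8 (Function('y')(F) = Add(5, Mul(-1, -3)) = Add(5, 3) = 8)
Function('A')(f, T) = Add(8, Mul(T, Add(-9, Mul(f, Pow(T, 2))))) (Function('A')(f, T) = Add(Mul(Add(Mul(Mul(T, f), T), -9), T), 8) = Add(Mul(Add(Mul(f, Pow(T, 2)), -9), T), 8) = Add(Mul(Add(-9, Mul(f, Pow(T, 2))), T), 8) = Add(Mul(T, Add(-9, Mul(f, Pow(T, 2)))), 8) = Add(8, Mul(T, Add(-9, Mul(f, Pow(T, 2))))))
Mul(Add(-124, -4288), Pow(Add(Function('A')(1, -47), -4501), -1)) = Mul(Add(-124, -4288), Pow(Add(Add(8, Mul(-9, -47), Mul(1, Pow(-47, 3))), -4501), -1)) = Mul(-4412, Pow(Add(Add(8, 423, Mul(1, -103823)), -4501), -1)) = Mul(-4412, Pow(Add(Add(8, 423, -103823), -4501), -1)) = Mul(-4412, Pow(Add(-103392, -4501), -1)) = Mul(-4412, Pow(-107893, -1)) = Mul(-4412, Rational(-1, 107893)) = Rational(4412, 107893)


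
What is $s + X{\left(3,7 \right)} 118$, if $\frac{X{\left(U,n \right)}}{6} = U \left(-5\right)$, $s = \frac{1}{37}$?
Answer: $- \frac{392939}{37} \approx -10620.0$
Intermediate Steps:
$s = \frac{1}{37} \approx 0.027027$
$X{\left(U,n \right)} = - 30 U$ ($X{\left(U,n \right)} = 6 U \left(-5\right) = 6 \left(- 5 U\right) = - 30 U$)
$s + X{\left(3,7 \right)} 118 = \frac{1}{37} + \left(-30\right) 3 \cdot 118 = \frac{1}{37} - 10620 = - \frac{392939}{37}$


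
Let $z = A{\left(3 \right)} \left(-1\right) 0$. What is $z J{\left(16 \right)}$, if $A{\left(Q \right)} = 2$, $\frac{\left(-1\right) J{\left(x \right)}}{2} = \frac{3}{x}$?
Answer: $0$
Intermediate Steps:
$J{\left(x \right)} = - \frac{6}{x}$ ($J{\left(x \right)} = - 2 \frac{3}{x} = - \frac{6}{x}$)
$z = 0$ ($z = 2 \left(-1\right) 0 = \left(-2\right) 0 = 0$)
$z J{\left(16 \right)} = 0 \left(- \frac{6}{16}\right) = 0 \left(\left(-6\right) \frac{1}{16}\right) = 0 \left(- \frac{3}{8}\right) = 0$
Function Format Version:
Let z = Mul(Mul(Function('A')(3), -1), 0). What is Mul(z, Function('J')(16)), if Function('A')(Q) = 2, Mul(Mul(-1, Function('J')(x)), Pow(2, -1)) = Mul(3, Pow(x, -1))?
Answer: 0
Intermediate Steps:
Function('J')(x) = Mul(-6, Pow(x, -1)) (Function('J')(x) = Mul(-2, Mul(3, Pow(x, -1))) = Mul(-6, Pow(x, -1)))
z = 0 (z = Mul(Mul(2, -1), 0) = Mul(-2, 0) = 0)
Mul(z, Function('J')(16)) = Mul(0, Mul(-6, Pow(16, -1))) = Mul(0, Mul(-6, Rational(1, 16))) = Mul(0, Rational(-3, 8)) = 0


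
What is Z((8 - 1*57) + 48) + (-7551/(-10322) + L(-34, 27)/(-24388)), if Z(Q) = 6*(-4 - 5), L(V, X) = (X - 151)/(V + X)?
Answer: -1805139485/33887126 ≈ -53.269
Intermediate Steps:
L(V, X) = (-151 + X)/(V + X)
Z(Q) = -54 (Z(Q) = 6*(-9) = -54)
Z((8 - 1*57) + 48) + (-7551/(-10322) + L(-34, 27)/(-24388)) = -54 + (-7551/(-10322) + ((-151 + 27)/(-34 + 27))/(-24388)) = -54 + (-7551*(-1/10322) + (-124/(-7))*(-1/24388)) = -54 + (7551/10322 - ⅐*(-124)*(-1/24388)) = -54 + (7551/10322 + (124/7)*(-1/24388)) = -54 + (7551/10322 - 31/42679) = -54 + 24765319/33887126 = -1805139485/33887126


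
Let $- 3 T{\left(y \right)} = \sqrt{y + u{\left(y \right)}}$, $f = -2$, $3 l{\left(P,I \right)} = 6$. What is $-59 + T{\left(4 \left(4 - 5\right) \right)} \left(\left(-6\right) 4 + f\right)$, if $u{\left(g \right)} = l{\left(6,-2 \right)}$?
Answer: $-59 + \frac{26 i \sqrt{2}}{3} \approx -59.0 + 12.257 i$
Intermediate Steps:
$l{\left(P,I \right)} = 2$ ($l{\left(P,I \right)} = \frac{1}{3} \cdot 6 = 2$)
$u{\left(g \right)} = 2$
$T{\left(y \right)} = - \frac{\sqrt{2 + y}}{3}$ ($T{\left(y \right)} = - \frac{\sqrt{y + 2}}{3} = - \frac{\sqrt{2 + y}}{3}$)
$-59 + T{\left(4 \left(4 - 5\right) \right)} \left(\left(-6\right) 4 + f\right) = -59 + - \frac{\sqrt{2 + 4 \left(4 - 5\right)}}{3} \left(\left(-6\right) 4 - 2\right) = -59 + - \frac{\sqrt{2 + 4 \left(-1\right)}}{3} \left(-24 - 2\right) = -59 + - \frac{\sqrt{2 - 4}}{3} \left(-26\right) = -59 + - \frac{\sqrt{-2}}{3} \left(-26\right) = -59 + - \frac{i \sqrt{2}}{3} \left(-26\right) = -59 + \frac{26 i \sqrt{2}}{3}$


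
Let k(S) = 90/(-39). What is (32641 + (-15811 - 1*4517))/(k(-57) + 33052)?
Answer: 22867/61378 ≈ 0.37256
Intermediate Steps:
k(S) = -30/13 (k(S) = 90*(-1/39) = -30/13)
(32641 + (-15811 - 1*4517))/(k(-57) + 33052) = (32641 + (-15811 - 1*4517))/(-30/13 + 33052) = (32641 + (-15811 - 4517))/(429646/13) = (32641 - 20328)*(13/429646) = 12313*(13/429646) = 22867/61378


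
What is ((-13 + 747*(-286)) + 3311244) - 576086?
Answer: 2521503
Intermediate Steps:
((-13 + 747*(-286)) + 3311244) - 576086 = ((-13 - 213642) + 3311244) - 576086 = (-213655 + 3311244) - 576086 = 3097589 - 576086 = 2521503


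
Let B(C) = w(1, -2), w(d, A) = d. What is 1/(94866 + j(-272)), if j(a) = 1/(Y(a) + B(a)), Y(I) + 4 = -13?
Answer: 16/1517855 ≈ 1.0541e-5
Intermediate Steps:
Y(I) = -17 (Y(I) = -4 - 13 = -17)
B(C) = 1
j(a) = -1/16 (j(a) = 1/(-17 + 1) = 1/(-16) = -1/16)
1/(94866 + j(-272)) = 1/(94866 - 1/16) = 1/(1517855/16) = 16/1517855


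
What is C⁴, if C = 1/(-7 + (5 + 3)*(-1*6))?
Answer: 1/9150625 ≈ 1.0928e-7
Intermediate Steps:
C = -1/55 (C = 1/(-7 + 8*(-6)) = 1/(-7 - 48) = 1/(-55) = -1/55 ≈ -0.018182)
C⁴ = (-1/55)⁴ = 1/9150625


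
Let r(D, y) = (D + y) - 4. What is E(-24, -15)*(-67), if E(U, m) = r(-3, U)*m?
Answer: -31155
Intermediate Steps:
r(D, y) = -4 + D + y
E(U, m) = m*(-7 + U) (E(U, m) = (-4 - 3 + U)*m = (-7 + U)*m = m*(-7 + U))
E(-24, -15)*(-67) = -15*(-7 - 24)*(-67) = -15*(-31)*(-67) = 465*(-67) = -31155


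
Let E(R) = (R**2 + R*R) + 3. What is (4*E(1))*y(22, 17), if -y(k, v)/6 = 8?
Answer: -960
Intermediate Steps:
E(R) = 3 + 2*R**2 (E(R) = (R**2 + R**2) + 3 = 2*R**2 + 3 = 3 + 2*R**2)
y(k, v) = -48 (y(k, v) = -6*8 = -48)
(4*E(1))*y(22, 17) = (4*(3 + 2*1**2))*(-48) = (4*(3 + 2*1))*(-48) = (4*(3 + 2))*(-48) = (4*5)*(-48) = 20*(-48) = -960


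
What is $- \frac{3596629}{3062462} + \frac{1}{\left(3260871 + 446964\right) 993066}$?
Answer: $- \frac{3310809274162263682}{2819091875022933705} \approx -1.1744$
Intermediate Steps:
$- \frac{3596629}{3062462} + \frac{1}{\left(3260871 + 446964\right) 993066} = \left(-3596629\right) \frac{1}{3062462} + \frac{1}{3707835} \cdot \frac{1}{993066} = - \frac{3596629}{3062462} + \frac{1}{3707835} \cdot \frac{1}{993066} = - \frac{3596629}{3062462} + \frac{1}{3682124872110} = - \frac{3310809274162263682}{2819091875022933705}$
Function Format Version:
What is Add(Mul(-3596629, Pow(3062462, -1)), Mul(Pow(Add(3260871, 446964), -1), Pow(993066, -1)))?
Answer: Rational(-3310809274162263682, 2819091875022933705) ≈ -1.1744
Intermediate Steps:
Add(Mul(-3596629, Pow(3062462, -1)), Mul(Pow(Add(3260871, 446964), -1), Pow(993066, -1))) = Add(Mul(-3596629, Rational(1, 3062462)), Mul(Pow(3707835, -1), Rational(1, 993066))) = Add(Rational(-3596629, 3062462), Mul(Rational(1, 3707835), Rational(1, 993066))) = Add(Rational(-3596629, 3062462), Rational(1, 3682124872110)) = Rational(-3310809274162263682, 2819091875022933705)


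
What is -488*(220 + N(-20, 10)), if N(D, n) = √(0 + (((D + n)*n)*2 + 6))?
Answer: -107360 - 488*I*√194 ≈ -1.0736e+5 - 6797.1*I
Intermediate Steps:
N(D, n) = √(6 + 2*n*(D + n)) (N(D, n) = √(0 + ((n*(D + n))*2 + 6)) = √(0 + (2*n*(D + n) + 6)) = √(0 + (6 + 2*n*(D + n))) = √(6 + 2*n*(D + n)))
-488*(220 + N(-20, 10)) = -488*(220 + √(6 + 2*10² + 2*(-20)*10)) = -488*(220 + √(6 + 2*100 - 400)) = -488*(220 + √(6 + 200 - 400)) = -488*(220 + √(-194)) = -488*(220 + I*√194) = -107360 - 488*I*√194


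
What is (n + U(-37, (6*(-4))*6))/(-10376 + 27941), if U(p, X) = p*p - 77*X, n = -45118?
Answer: -10887/5855 ≈ -1.8594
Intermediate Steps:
U(p, X) = p² - 77*X
(n + U(-37, (6*(-4))*6))/(-10376 + 27941) = (-45118 + ((-37)² - 77*6*(-4)*6))/(-10376 + 27941) = (-45118 + (1369 - (-1848)*6))/17565 = (-45118 + (1369 - 77*(-144)))*(1/17565) = (-45118 + (1369 + 11088))*(1/17565) = (-45118 + 12457)*(1/17565) = -32661*1/17565 = -10887/5855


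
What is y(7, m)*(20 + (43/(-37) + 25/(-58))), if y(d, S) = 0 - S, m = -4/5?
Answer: 79002/5365 ≈ 14.725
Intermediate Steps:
m = -⅘ (m = -4*⅕ = -⅘ ≈ -0.80000)
y(d, S) = -S
y(7, m)*(20 + (43/(-37) + 25/(-58))) = (-1*(-⅘))*(20 + (43/(-37) + 25/(-58))) = 4*(20 + (43*(-1/37) + 25*(-1/58)))/5 = 4*(20 + (-43/37 - 25/58))/5 = 4*(20 - 3419/2146)/5 = (⅘)*(39501/2146) = 79002/5365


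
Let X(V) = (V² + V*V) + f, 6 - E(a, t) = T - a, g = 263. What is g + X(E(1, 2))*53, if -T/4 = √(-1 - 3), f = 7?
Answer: -956 + 11872*I ≈ -956.0 + 11872.0*I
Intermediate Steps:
T = -8*I (T = -4*√(-1 - 3) = -8*I ≈ -8.0*I)
E(a, t) = 6 + a + 8*I (E(a, t) = 6 - (-8*I - a) = 6 - (-a - 8*I) = 6 + (a + 8*I) = 6 + a + 8*I)
X(V) = 7 + 2*V² (X(V) = (V² + V*V) + 7 = (V² + V²) + 7 = 2*V² + 7 = 7 + 2*V²)
g + X(E(1, 2))*53 = 263 + (7 + 2*(6 + 1 + 8*I)²)*53 = 263 + (7 + 2*(7 + 8*I)²)*53 = 263 + (371 + 106*(7 + 8*I)²) = 634 + 106*(7 + 8*I)²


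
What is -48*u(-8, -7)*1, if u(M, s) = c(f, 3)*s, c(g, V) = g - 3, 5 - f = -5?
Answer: 2352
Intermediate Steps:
f = 10 (f = 5 - 1*(-5) = 5 + 5 = 10)
c(g, V) = -3 + g
u(M, s) = 7*s (u(M, s) = (-3 + 10)*s = 7*s)
-48*u(-8, -7)*1 = -336*(-7)*1 = -48*(-49)*1 = 2352*1 = 2352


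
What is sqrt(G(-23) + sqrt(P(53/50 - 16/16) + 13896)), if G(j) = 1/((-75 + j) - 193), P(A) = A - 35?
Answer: sqrt(-29100 + 846810*sqrt(1386106))/2910 ≈ 10.850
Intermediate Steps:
P(A) = -35 + A
G(j) = 1/(-268 + j)
sqrt(G(-23) + sqrt(P(53/50 - 16/16) + 13896)) = sqrt(1/(-268 - 23) + sqrt((-35 + (53/50 - 16/16)) + 13896)) = sqrt(1/(-291) + sqrt((-35 + (53*(1/50) - 16*1/16)) + 13896)) = sqrt(-1/291 + sqrt((-35 + (53/50 - 1)) + 13896)) = sqrt(-1/291 + sqrt((-35 + 3/50) + 13896)) = sqrt(-1/291 + sqrt(-1747/50 + 13896)) = sqrt(-1/291 + sqrt(693053/50)) = sqrt(-1/291 + sqrt(1386106)/10)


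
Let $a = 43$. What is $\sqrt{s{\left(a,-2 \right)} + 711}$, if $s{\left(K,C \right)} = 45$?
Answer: $6 \sqrt{21} \approx 27.495$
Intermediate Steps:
$\sqrt{s{\left(a,-2 \right)} + 711} = \sqrt{45 + 711} = \sqrt{756} = 6 \sqrt{21}$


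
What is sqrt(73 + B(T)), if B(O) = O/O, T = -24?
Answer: sqrt(74) ≈ 8.6023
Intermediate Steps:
B(O) = 1
sqrt(73 + B(T)) = sqrt(73 + 1) = sqrt(74)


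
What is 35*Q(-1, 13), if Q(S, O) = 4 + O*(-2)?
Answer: -770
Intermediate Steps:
Q(S, O) = 4 - 2*O
35*Q(-1, 13) = 35*(4 - 2*13) = 35*(4 - 26) = 35*(-22) = -770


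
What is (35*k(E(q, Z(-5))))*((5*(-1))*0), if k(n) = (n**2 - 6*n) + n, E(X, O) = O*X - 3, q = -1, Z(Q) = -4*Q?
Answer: 0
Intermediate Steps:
E(X, O) = -3 + O*X
k(n) = n**2 - 5*n
(35*k(E(q, Z(-5))))*((5*(-1))*0) = (35*((-3 - 4*(-5)*(-1))*(-5 + (-3 - 4*(-5)*(-1)))))*((5*(-1))*0) = (35*((-3 + 20*(-1))*(-5 + (-3 + 20*(-1)))))*(-5*0) = (35*((-3 - 20)*(-5 + (-3 - 20))))*0 = (35*(-23*(-5 - 23)))*0 = (35*(-23*(-28)))*0 = (35*644)*0 = 22540*0 = 0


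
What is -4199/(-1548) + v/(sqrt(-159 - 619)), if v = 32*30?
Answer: 4199/1548 - 480*I*sqrt(778)/389 ≈ 2.7125 - 34.418*I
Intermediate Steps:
v = 960
-4199/(-1548) + v/(sqrt(-159 - 619)) = -4199/(-1548) + 960/(sqrt(-159 - 619)) = -4199*(-1/1548) + 960/(sqrt(-778)) = 4199/1548 + 960/((I*sqrt(778))) = 4199/1548 + 960*(-I*sqrt(778)/778) = 4199/1548 - 480*I*sqrt(778)/389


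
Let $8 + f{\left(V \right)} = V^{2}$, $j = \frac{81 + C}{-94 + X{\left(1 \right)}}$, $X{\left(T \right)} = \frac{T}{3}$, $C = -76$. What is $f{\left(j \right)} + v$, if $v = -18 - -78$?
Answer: $\frac{4106197}{78961} \approx 52.003$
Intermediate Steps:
$X{\left(T \right)} = \frac{T}{3}$ ($X{\left(T \right)} = T \frac{1}{3} = \frac{T}{3}$)
$j = - \frac{15}{281}$ ($j = \frac{81 - 76}{-94 + \frac{1}{3} \cdot 1} = \frac{5}{-94 + \frac{1}{3}} = \frac{5}{- \frac{281}{3}} = 5 \left(- \frac{3}{281}\right) = - \frac{15}{281} \approx -0.053381$)
$f{\left(V \right)} = -8 + V^{2}$
$v = 60$ ($v = -18 + 78 = 60$)
$f{\left(j \right)} + v = \left(-8 + \left(- \frac{15}{281}\right)^{2}\right) + 60 = \left(-8 + \frac{225}{78961}\right) + 60 = - \frac{631463}{78961} + 60 = \frac{4106197}{78961}$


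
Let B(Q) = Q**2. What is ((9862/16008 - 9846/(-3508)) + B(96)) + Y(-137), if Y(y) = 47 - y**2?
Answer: -66703416715/7019508 ≈ -9502.6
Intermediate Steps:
((9862/16008 - 9846/(-3508)) + B(96)) + Y(-137) = ((9862/16008 - 9846/(-3508)) + 96**2) + (47 - 1*(-137)**2) = ((9862*(1/16008) - 9846*(-1/3508)) + 9216) + (47 - 1*18769) = ((4931/8004 + 4923/1754) + 9216) + (47 - 18769) = (24026333/7019508 + 9216) - 18722 = 64715812061/7019508 - 18722 = -66703416715/7019508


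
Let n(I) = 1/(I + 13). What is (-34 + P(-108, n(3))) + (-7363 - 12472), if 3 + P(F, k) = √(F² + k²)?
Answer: -19872 + √2985985/16 ≈ -19764.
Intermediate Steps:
n(I) = 1/(13 + I)
P(F, k) = -3 + √(F² + k²)
(-34 + P(-108, n(3))) + (-7363 - 12472) = (-34 + (-3 + √((-108)² + (1/(13 + 3))²))) + (-7363 - 12472) = (-34 + (-3 + √(11664 + (1/16)²))) - 19835 = (-34 + (-3 + √(11664 + 1/256))) - 19835 = (-34 + (-3 + √(2985985/256))) - 19835 = (-34 + (-3 + √2985985/16)) - 19835 = (-37 + √2985985/16) - 19835 = -19872 + √2985985/16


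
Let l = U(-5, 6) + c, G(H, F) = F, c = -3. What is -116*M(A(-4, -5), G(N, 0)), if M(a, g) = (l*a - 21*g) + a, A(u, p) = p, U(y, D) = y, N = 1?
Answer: -4060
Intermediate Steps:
l = -8 (l = -5 - 3 = -8)
M(a, g) = -21*g - 7*a (M(a, g) = (-8*a - 21*g) + a = (-21*g - 8*a) + a = -21*g - 7*a)
-116*M(A(-4, -5), G(N, 0)) = -116*(-21*0 - 7*(-5)) = -116*(0 + 35) = -116*35 = -4060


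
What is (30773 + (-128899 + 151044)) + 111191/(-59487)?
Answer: 3147821875/59487 ≈ 52916.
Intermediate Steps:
(30773 + (-128899 + 151044)) + 111191/(-59487) = (30773 + 22145) + 111191*(-1/59487) = 52918 - 111191/59487 = 3147821875/59487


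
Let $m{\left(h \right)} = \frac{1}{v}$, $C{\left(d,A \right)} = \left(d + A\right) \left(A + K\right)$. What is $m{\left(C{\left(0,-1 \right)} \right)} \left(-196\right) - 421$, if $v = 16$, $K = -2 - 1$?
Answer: $- \frac{1733}{4} \approx -433.25$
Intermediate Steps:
$K = -3$
$C{\left(d,A \right)} = \left(-3 + A\right) \left(A + d\right)$ ($C{\left(d,A \right)} = \left(d + A\right) \left(A - 3\right) = \left(A + d\right) \left(-3 + A\right) = \left(-3 + A\right) \left(A + d\right)$)
$m{\left(h \right)} = \frac{1}{16}$
$m{\left(C{\left(0,-1 \right)} \right)} \left(-196\right) - 421 = \frac{1}{16} \left(-196\right) - 421 = - \frac{49}{4} - 421 = - \frac{1733}{4}$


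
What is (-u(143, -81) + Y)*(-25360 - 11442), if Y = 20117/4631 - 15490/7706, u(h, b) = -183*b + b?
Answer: 9679052768169200/17843243 ≈ 5.4245e+8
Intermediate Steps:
u(h, b) = -182*b
Y = 41643706/17843243 (Y = 20117*(1/4631) - 15490*1/7706 = 20117/4631 - 7745/3853 = 41643706/17843243 ≈ 2.3339)
(-u(143, -81) + Y)*(-25360 - 11442) = (-(-182)*(-81) + 41643706/17843243)*(-25360 - 11442) = (-1*14742 + 41643706/17843243)*(-36802) = (-14742 + 41643706/17843243)*(-36802) = -263003444600/17843243*(-36802) = 9679052768169200/17843243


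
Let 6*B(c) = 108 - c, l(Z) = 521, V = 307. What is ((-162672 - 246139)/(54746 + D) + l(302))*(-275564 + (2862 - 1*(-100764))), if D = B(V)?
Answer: -28985213646038/328277 ≈ -8.8295e+7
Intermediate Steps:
B(c) = 18 - c/6 (B(c) = (108 - c)/6 = 18 - c/6)
D = -199/6 (D = 18 - ⅙*307 = 18 - 307/6 = -199/6 ≈ -33.167)
((-162672 - 246139)/(54746 + D) + l(302))*(-275564 + (2862 - 1*(-100764))) = ((-162672 - 246139)/(54746 - 199/6) + 521)*(-275564 + (2862 - 1*(-100764))) = (-408811/328277/6 + 521)*(-275564 + (2862 + 100764)) = (-408811*6/328277 + 521)*(-275564 + 103626) = (-2452866/328277 + 521)*(-171938) = (168579451/328277)*(-171938) = -28985213646038/328277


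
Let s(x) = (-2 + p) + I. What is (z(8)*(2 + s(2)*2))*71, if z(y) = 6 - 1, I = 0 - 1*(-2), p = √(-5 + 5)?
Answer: 710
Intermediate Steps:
p = 0 (p = √0 = 0)
I = 2 (I = 0 + 2 = 2)
s(x) = 0 (s(x) = (-2 + 0) + 2 = -2 + 2 = 0)
z(y) = 5
(z(8)*(2 + s(2)*2))*71 = (5*(2 + 0*2))*71 = (5*(2 + 0))*71 = (5*2)*71 = 10*71 = 710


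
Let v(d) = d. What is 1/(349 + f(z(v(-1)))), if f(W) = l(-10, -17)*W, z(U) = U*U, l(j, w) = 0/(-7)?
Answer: 1/349 ≈ 0.0028653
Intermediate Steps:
l(j, w) = 0 (l(j, w) = 0*(-1/7) = 0)
z(U) = U**2
f(W) = 0 (f(W) = 0*W = 0)
1/(349 + f(z(v(-1)))) = 1/(349 + 0) = 1/349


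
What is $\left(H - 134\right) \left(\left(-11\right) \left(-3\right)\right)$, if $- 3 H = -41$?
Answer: $-3971$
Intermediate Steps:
$H = \frac{41}{3}$ ($H = \left(- \frac{1}{3}\right) \left(-41\right) = \frac{41}{3} \approx 13.667$)
$\left(H - 134\right) \left(\left(-11\right) \left(-3\right)\right) = \left(\frac{41}{3} - 134\right) \left(\left(-11\right) \left(-3\right)\right) = \left(- \frac{361}{3}\right) 33 = -3971$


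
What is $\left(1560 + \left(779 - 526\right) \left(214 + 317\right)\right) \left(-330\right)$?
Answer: $-44847990$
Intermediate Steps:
$\left(1560 + \left(779 - 526\right) \left(214 + 317\right)\right) \left(-330\right) = \left(1560 + 253 \cdot 531\right) \left(-330\right) = \left(1560 + 134343\right) \left(-330\right) = 135903 \left(-330\right) = -44847990$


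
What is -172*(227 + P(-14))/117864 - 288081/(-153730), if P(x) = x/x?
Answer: 1163570971/754968030 ≈ 1.5412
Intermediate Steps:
P(x) = 1
-172*(227 + P(-14))/117864 - 288081/(-153730) = -172*(227 + 1)/117864 - 288081/(-153730) = -172*228*(1/117864) - 288081*(-1/153730) = -39216*1/117864 + 288081/153730 = -1634/4911 + 288081/153730 = 1163570971/754968030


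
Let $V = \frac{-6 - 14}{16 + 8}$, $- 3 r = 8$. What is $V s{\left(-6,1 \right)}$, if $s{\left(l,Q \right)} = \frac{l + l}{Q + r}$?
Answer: $-6$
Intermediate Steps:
$r = - \frac{8}{3}$ ($r = \left(- \frac{1}{3}\right) 8 = - \frac{8}{3} \approx -2.6667$)
$s{\left(l,Q \right)} = \frac{2 l}{- \frac{8}{3} + Q}$ ($s{\left(l,Q \right)} = \frac{l + l}{Q - \frac{8}{3}} = \frac{2 l}{- \frac{8}{3} + Q}$)
$V = - \frac{5}{6}$ ($V = - \frac{20}{24} = \left(-20\right) \frac{1}{24} = - \frac{5}{6} \approx -0.83333$)
$V s{\left(-6,1 \right)} = - \frac{5 \cdot 6 \left(-6\right) \frac{1}{-8 + 3 \cdot 1}}{6} = - \frac{5 \cdot 6 \left(-6\right) \frac{1}{-8 + 3}}{6} = - \frac{5 \cdot 6 \left(-6\right) \frac{1}{-5}}{6} = - \frac{5 \cdot 6 \left(-6\right) \left(- \frac{1}{5}\right)}{6} = \left(- \frac{5}{6}\right) \frac{36}{5} = -6$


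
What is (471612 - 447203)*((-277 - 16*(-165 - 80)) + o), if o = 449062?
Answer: 11050076345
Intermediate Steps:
(471612 - 447203)*((-277 - 16*(-165 - 80)) + o) = (471612 - 447203)*((-277 - 16*(-165 - 80)) + 449062) = 24409*((-277 - 16*(-245)) + 449062) = 24409*((-277 + 3920) + 449062) = 24409*(3643 + 449062) = 24409*452705 = 11050076345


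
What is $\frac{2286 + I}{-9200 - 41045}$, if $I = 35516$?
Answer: $- \frac{37802}{50245} \approx -0.75235$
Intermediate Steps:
$\frac{2286 + I}{-9200 - 41045} = \frac{2286 + 35516}{-9200 - 41045} = \frac{37802}{-50245} = 37802 \left(- \frac{1}{50245}\right) = - \frac{37802}{50245}$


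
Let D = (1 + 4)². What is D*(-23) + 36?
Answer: -539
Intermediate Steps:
D = 25 (D = 5² = 25)
D*(-23) + 36 = 25*(-23) + 36 = -575 + 36 = -539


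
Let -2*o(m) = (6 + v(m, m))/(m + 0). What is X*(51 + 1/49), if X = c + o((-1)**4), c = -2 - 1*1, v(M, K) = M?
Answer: -16250/49 ≈ -331.63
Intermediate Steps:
o(m) = -(6 + m)/(2*m) (o(m) = -(6 + m)/(2*(m + 0)) = -(6 + m)/(2*m))
c = -3 (c = -2 - 1 = -3)
X = -13/2 (X = -3 + (-6 - 1*(-1)**4)/(2*((-1)**4)) = -3 + (1/2)*(-6 - 1*1)/1 = -3 + (1/2)*1*(-6 - 1) = -3 + (1/2)*1*(-7) = -3 - 7/2 = -13/2 ≈ -6.5000)
X*(51 + 1/49) = -13*(51 + 1/49)/2 = -13/2*2500/49 = -16250/49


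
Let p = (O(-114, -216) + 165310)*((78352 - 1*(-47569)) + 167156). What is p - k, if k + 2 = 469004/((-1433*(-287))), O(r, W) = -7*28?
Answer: 19901862577487376/411271 ≈ 4.8391e+10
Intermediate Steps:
O(r, W) = -196
p = 48391115778 (p = (-196 + 165310)*((78352 - 1*(-47569)) + 167156) = 165114*((78352 + 47569) + 167156) = 165114*(125921 + 167156) = 165114*293077 = 48391115778)
k = -353538/411271 (k = -2 + 469004/((-1433*(-287))) = -2 + 469004/411271 = -353538/411271 ≈ -0.85962)
p - k = 48391115778 - 1*(-353538/411271) = 48391115778 + 353538/411271 = 19901862577487376/411271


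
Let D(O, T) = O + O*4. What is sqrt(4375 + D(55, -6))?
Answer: 5*sqrt(186) ≈ 68.191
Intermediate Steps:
D(O, T) = 5*O (D(O, T) = O + 4*O = 5*O)
sqrt(4375 + D(55, -6)) = sqrt(4375 + 5*55) = sqrt(4375 + 275) = sqrt(4650) = 5*sqrt(186)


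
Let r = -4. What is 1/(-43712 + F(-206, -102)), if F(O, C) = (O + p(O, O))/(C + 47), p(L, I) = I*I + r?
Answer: -55/2446386 ≈ -2.2482e-5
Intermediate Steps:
p(L, I) = -4 + I**2 (p(L, I) = I*I - 4 = I**2 - 4 = -4 + I**2)
F(O, C) = (-4 + O + O**2)/(47 + C) (F(O, C) = (O + (-4 + O**2))/(C + 47) = (-4 + O + O**2)/(47 + C))
1/(-43712 + F(-206, -102)) = 1/(-43712 + (-4 - 206 + (-206)**2)/(47 - 102)) = 1/(-43712 + (-4 - 206 + 42436)/(-55)) = 1/(-43712 - 1/55*42226) = 1/(-43712 - 42226/55) = 1/(-2446386/55) = -55/2446386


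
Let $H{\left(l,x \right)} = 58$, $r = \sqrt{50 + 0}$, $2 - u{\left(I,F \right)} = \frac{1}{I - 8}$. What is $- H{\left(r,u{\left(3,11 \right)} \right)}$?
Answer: $-58$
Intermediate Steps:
$u{\left(I,F \right)} = 2 - \frac{1}{-8 + I}$ ($u{\left(I,F \right)} = 2 - \frac{1}{I - 8} = 2 - \frac{1}{-8 + I}$)
$r = 5 \sqrt{2}$ ($r = \sqrt{50} = 5 \sqrt{2} \approx 7.0711$)
$- H{\left(r,u{\left(3,11 \right)} \right)} = \left(-1\right) 58 = -58$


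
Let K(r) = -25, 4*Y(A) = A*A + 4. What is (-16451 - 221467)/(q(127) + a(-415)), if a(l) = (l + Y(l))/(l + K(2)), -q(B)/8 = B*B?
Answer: 418735680/227266889 ≈ 1.8425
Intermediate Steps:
q(B) = -8*B² (q(B) = -8*B*B = -8*B²)
Y(A) = 1 + A²/4 (Y(A) = (A*A + 4)/4 = (A² + 4)/4 = (4 + A²)/4 = 1 + A²/4)
a(l) = (1 + l + l²/4)/(-25 + l) (a(l) = (l + (1 + l²/4))/(l - 25) = (1 + l + l²/4)/(-25 + l))
(-16451 - 221467)/(q(127) + a(-415)) = (-16451 - 221467)/(-8*127² + (1 - 415 + (¼)*(-415)²)/(-25 - 415)) = -237918/(-8*16129 + (1 - 415 + (¼)*172225)/(-440)) = -237918/(-129032 - (1 - 415 + 172225/4)/440) = -237918/(-129032 - 1/440*170569/4) = -237918/(-129032 - 170569/1760) = -237918/(-227266889/1760) = -237918*(-1760/227266889) = 418735680/227266889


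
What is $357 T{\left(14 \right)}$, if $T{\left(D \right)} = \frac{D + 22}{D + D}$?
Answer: $459$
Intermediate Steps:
$T{\left(D \right)} = \frac{22 + D}{2 D}$
$357 T{\left(14 \right)} = 357 \frac{22 + 14}{2 \cdot 14} = 357 \cdot \frac{1}{2} \cdot \frac{1}{14} \cdot 36 = 357 \cdot \frac{9}{7} = 459$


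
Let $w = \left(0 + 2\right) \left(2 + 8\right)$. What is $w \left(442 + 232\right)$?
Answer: $13480$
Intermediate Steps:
$w = 20$ ($w = 2 \cdot 10 = 20$)
$w \left(442 + 232\right) = 20 \left(442 + 232\right) = 20 \cdot 674 = 13480$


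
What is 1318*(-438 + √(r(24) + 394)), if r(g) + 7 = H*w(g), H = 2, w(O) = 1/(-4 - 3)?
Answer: -577284 + 1318*√18949/7 ≈ -5.5137e+5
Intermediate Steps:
w(O) = -⅐ (w(O) = 1/(-7) = -⅐)
r(g) = -51/7 (r(g) = -7 + 2*(-⅐) = -7 - 2/7 = -51/7)
1318*(-438 + √(r(24) + 394)) = 1318*(-438 + √(-51/7 + 394)) = 1318*(-438 + √(2707/7)) = 1318*(-438 + √18949/7) = -577284 + 1318*√18949/7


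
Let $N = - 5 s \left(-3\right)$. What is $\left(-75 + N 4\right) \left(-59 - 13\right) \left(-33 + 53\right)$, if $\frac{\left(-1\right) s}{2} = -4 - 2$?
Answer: $-928800$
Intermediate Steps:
$s = 12$ ($s = - 2 \left(-4 - 2\right) = \left(-2\right) \left(-6\right) = 12$)
$N = 180$ ($N = \left(-5\right) 12 \left(-3\right) = \left(-60\right) \left(-3\right) = 180$)
$\left(-75 + N 4\right) \left(-59 - 13\right) \left(-33 + 53\right) = \left(-75 + 180 \cdot 4\right) \left(-59 - 13\right) \left(-33 + 53\right) = \left(-75 + 720\right) \left(\left(-72\right) 20\right) = 645 \left(-1440\right) = -928800$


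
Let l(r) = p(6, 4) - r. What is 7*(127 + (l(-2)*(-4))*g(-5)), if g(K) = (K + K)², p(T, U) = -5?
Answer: 9289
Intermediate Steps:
g(K) = 4*K² (g(K) = (2*K)² = 4*K²)
l(r) = -5 - r
7*(127 + (l(-2)*(-4))*g(-5)) = 7*(127 + ((-5 - 1*(-2))*(-4))*(4*(-5)²)) = 7*(127 + ((-5 + 2)*(-4))*(4*25)) = 7*(127 - 3*(-4)*100) = 7*(127 + 12*100) = 7*(127 + 1200) = 7*1327 = 9289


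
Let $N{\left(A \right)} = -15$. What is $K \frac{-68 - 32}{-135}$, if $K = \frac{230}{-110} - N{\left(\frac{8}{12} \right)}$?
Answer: $\frac{2840}{297} \approx 9.5623$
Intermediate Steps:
$K = \frac{142}{11}$ ($K = \frac{230}{-110} - -15 = 230 \left(- \frac{1}{110}\right) + 15 = - \frac{23}{11} + 15 = \frac{142}{11} \approx 12.909$)
$K \frac{-68 - 32}{-135} = \frac{142 \frac{-68 - 32}{-135}}{11} = \frac{142 \left(\left(-100\right) \left(- \frac{1}{135}\right)\right)}{11} = \frac{142}{11} \cdot \frac{20}{27} = \frac{2840}{297}$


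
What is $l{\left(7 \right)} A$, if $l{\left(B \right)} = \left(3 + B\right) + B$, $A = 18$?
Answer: $306$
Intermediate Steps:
$l{\left(B \right)} = 3 + 2 B$
$l{\left(7 \right)} A = \left(3 + 2 \cdot 7\right) 18 = \left(3 + 14\right) 18 = 17 \cdot 18 = 306$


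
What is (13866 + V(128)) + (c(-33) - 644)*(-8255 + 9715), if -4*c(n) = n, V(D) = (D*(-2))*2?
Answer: -914841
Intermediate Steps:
V(D) = -4*D (V(D) = -2*D*2 = -4*D)
c(n) = -n/4
(13866 + V(128)) + (c(-33) - 644)*(-8255 + 9715) = (13866 - 4*128) + (-¼*(-33) - 644)*(-8255 + 9715) = (13866 - 512) + (33/4 - 644)*1460 = 13354 - 2543/4*1460 = 13354 - 928195 = -914841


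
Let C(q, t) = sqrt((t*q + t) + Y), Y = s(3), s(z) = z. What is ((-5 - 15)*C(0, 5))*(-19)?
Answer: 760*sqrt(2) ≈ 1074.8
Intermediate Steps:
Y = 3
C(q, t) = sqrt(3 + t + q*t) (C(q, t) = sqrt((t*q + t) + 3) = sqrt((q*t + t) + 3) = sqrt((t + q*t) + 3) = sqrt(3 + t + q*t))
((-5 - 15)*C(0, 5))*(-19) = ((-5 - 15)*sqrt(3 + 5 + 0*5))*(-19) = -20*sqrt(3 + 5 + 0)*(-19) = -40*sqrt(2)*(-19) = 760*sqrt(2)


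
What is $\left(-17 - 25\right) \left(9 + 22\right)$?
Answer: $-1302$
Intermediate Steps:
$\left(-17 - 25\right) \left(9 + 22\right) = \left(-42\right) 31 = -1302$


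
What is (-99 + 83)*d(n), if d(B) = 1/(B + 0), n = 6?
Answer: -8/3 ≈ -2.6667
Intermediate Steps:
d(B) = 1/B
(-99 + 83)*d(n) = (-99 + 83)/6 = -16*⅙ = -8/3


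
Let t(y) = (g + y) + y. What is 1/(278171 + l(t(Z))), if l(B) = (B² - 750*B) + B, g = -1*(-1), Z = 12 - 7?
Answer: 1/270053 ≈ 3.7030e-6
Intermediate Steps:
Z = 5
g = 1
t(y) = 1 + 2*y (t(y) = (1 + y) + y = 1 + 2*y)
l(B) = B² - 749*B
1/(278171 + l(t(Z))) = 1/(278171 + (1 + 2*5)*(-749 + (1 + 2*5))) = 1/(278171 + (1 + 10)*(-749 + (1 + 10))) = 1/(278171 + 11*(-749 + 11)) = 1/(278171 + 11*(-738)) = 1/(278171 - 8118) = 1/270053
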